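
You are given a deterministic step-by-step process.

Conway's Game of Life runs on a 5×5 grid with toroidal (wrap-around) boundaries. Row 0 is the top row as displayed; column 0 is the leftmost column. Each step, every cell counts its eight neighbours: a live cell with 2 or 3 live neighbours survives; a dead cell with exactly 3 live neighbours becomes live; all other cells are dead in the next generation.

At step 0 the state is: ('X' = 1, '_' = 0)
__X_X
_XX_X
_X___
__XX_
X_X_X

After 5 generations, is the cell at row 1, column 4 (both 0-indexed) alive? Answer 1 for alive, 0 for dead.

0

[0] __X_X
_XX_X
_X___
__XX_
X_X_X
[1] __X_X
_XX__
XX___
X_XXX
X_X_X
[2] __X_X
__XX_
_____
__X__
__X__
[3] _XX__
__XX_
__XX_
_____
_XX__
[4] _____
_____
__XX_
_X_X_
_XX__
[5] _____
_____
__XX_
_X_X_
_XX__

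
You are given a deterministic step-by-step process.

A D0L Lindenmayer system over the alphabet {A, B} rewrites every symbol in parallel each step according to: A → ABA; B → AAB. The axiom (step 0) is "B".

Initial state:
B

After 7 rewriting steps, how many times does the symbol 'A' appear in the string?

1458

k=0  B
k=1  AAB
k=2  ABAABAAAB
k=3  ABAAABABAABAAABABAABAABAAAB
k=4  ABAAABABAABAABAAABABAAABABAABAAABABAABAABAAABABAAABABAABAAABABAABAAABABAABAABAAAB
k=5  ABAAABABAABAABAAABABAAABABAABAAABABAABAAABABAABAABAAABABAA…BABAABAAABABAABAABAAABABAAABABAABAAABABAABAAABABAABAABAAAB  (len 243)
k=6  ABAAABABAABAABAAABABAAABABAABAAABABAABAAABABAABAABAAABABAA…BABAABAAABABAABAABAAABABAAABABAABAAABABAABAAABABAABAABAAAB  (len 729)
k=7  ABAAABABAABAABAAABABAAABABAABAAABABAABAAABABAABAABAAABABAA…BABAABAAABABAABAABAAABABAAABABAABAAABABAABAAABABAABAABAAAB  (len 2187)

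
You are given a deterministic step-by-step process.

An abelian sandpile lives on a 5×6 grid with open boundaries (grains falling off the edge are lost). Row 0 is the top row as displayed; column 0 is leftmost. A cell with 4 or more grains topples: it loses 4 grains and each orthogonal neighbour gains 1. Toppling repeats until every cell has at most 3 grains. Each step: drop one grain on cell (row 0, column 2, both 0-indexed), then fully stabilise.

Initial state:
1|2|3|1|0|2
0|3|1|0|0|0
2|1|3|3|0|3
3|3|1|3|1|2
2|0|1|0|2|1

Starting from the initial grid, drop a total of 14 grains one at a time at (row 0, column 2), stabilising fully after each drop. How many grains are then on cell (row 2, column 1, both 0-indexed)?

3

[0] 1|2|3|1|0|2
0|3|1|0|0|0
2|1|3|3|0|3
3|3|1|3|1|2
2|0|1|0|2|1
[1] 1|3|0|2|0|2
0|3|2|0|0|0
2|1|3|3|0|3
3|3|1|3|1|2
2|0|1|0|2|1
[2] 1|3|1|2|0|2
0|3|2|0|0|0
2|1|3|3|0|3
3|3|1|3|1|2
2|0|1|0|2|1
[3] 1|3|2|2|0|2
0|3|2|0|0|0
2|1|3|3|0|3
3|3|1|3|1|2
2|0|1|0|2|1
[4] 1|3|3|2|0|2
0|3|2|0|0|0
2|1|3|3|0|3
3|3|1|3|1|2
2|0|1|0|2|1
[5] 2|1|2|3|0|2
1|1|1|2|0|0
2|3|1|1|1|3
3|3|3|0|2|2
2|0|1|1|2|1
[6] 2|1|3|3|0|2
1|1|1|2|0|0
2|3|1|1|1|3
3|3|3|0|2|2
2|0|1|1|2|1
[7] 2|2|1|0|1|2
1|1|2|3|0|0
2|3|1|1|1|3
3|3|3|0|2|2
2|0|1|1|2|1
[8] 2|2|2|0|1|2
1|1|2|3|0|0
2|3|1|1|1|3
3|3|3|0|2|2
2|0|1|1|2|1
[9] 2|2|3|0|1|2
1|1|2|3|0|0
2|3|1|1|1|3
3|3|3|0|2|2
2|0|1|1|2|1
[10] 2|3|0|1|1|2
1|1|3|3|0|0
2|3|1|1|1|3
3|3|3|0|2|2
2|0|1|1|2|1
[11] 2|3|1|1|1|2
1|1|3|3|0|0
2|3|1|1|1|3
3|3|3|0|2|2
2|0|1|1|2|1
[12] 2|3|2|1|1|2
1|1|3|3|0|0
2|3|1|1|1|3
3|3|3|0|2|2
2|0|1|1|2|1
[13] 2|3|3|1|1|2
1|1|3|3|0|0
2|3|1|1|1|3
3|3|3|0|2|2
2|0|1|1|2|1
[14] 3|0|2|3|1|2
1|3|1|0|1|0
2|3|2|2|1|3
3|3|3|0|2|2
2|0|1|1|2|1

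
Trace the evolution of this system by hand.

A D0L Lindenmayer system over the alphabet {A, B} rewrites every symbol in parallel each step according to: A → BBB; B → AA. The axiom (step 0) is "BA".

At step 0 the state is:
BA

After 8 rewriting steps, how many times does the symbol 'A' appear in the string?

step 0: BA
step 1: AABBB
step 2: BBBBBBAAAAAA
step 3: AAAAAAAAAAAABBBBBBBBBBBBBBBBBB
step 4: BBBBBBBBBBBBBBBBBBBBBBBBBBBBBBBBBBBBAAAAAAAAAAAAAAAAAAAAAAAAAAAAAAAAAAAA
step 5: AAAAAAAAAAAAAAAAAAAAAAAAAAAAAAAAAAAAAAAAAAAAAAAAAAAAAAAAAA…BBBBBBBBBBBBBBBBBBBBBBBBBBBBBBBBBBBBBBBBBBBBBBBBBBBBBBBBBB  (len 180)
step 6: BBBBBBBBBBBBBBBBBBBBBBBBBBBBBBBBBBBBBBBBBBBBBBBBBBBBBBBBBB…AAAAAAAAAAAAAAAAAAAAAAAAAAAAAAAAAAAAAAAAAAAAAAAAAAAAAAAAAA  (len 432)
step 7: AAAAAAAAAAAAAAAAAAAAAAAAAAAAAAAAAAAAAAAAAAAAAAAAAAAAAAAAAA…BBBBBBBBBBBBBBBBBBBBBBBBBBBBBBBBBBBBBBBBBBBBBBBBBBBBBBBBBB  (len 1080)
step 8: BBBBBBBBBBBBBBBBBBBBBBBBBBBBBBBBBBBBBBBBBBBBBBBBBBBBBBBBBB…AAAAAAAAAAAAAAAAAAAAAAAAAAAAAAAAAAAAAAAAAAAAAAAAAAAAAAAAAA  (len 2592)

1296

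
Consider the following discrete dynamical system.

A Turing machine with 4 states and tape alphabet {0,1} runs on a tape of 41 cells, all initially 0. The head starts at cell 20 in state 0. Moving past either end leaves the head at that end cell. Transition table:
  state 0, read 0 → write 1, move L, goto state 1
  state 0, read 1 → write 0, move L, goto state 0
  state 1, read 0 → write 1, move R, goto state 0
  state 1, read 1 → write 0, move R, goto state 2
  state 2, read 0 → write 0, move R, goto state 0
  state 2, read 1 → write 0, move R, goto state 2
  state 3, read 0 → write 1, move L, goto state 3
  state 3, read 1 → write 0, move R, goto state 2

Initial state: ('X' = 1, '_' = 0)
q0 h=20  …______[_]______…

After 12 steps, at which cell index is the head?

14

t=0: q0 h=20  …______[_]______…
t=1: q1 h=19  …______[_]X_____…
t=2: q0 h=20  …_____X[X]______…
t=3: q0 h=19  …______[X]______…
t=4: q0 h=18  …______[_]______…
t=5: q1 h=17  …______[_]X_____…
t=6: q0 h=18  …_____X[X]______…
t=7: q0 h=17  …______[X]______…
t=8: q0 h=16  …______[_]______…
t=9: q1 h=15  …______[_]X_____…
t=10: q0 h=16  …_____X[X]______…
t=11: q0 h=15  …______[X]______…
t=12: q0 h=14  …______[_]______…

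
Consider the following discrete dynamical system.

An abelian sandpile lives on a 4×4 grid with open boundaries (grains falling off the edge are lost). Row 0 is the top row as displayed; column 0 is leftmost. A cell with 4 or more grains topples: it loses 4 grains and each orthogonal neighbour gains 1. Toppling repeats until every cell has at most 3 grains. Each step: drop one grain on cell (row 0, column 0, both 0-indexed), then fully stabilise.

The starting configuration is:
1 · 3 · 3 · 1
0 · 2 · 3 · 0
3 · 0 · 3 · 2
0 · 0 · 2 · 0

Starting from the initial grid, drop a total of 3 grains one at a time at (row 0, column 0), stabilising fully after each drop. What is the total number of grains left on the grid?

gen 0: 1 · 3 · 3 · 1
0 · 2 · 3 · 0
3 · 0 · 3 · 2
0 · 0 · 2 · 0
gen 1: 2 · 3 · 3 · 1
0 · 2 · 3 · 0
3 · 0 · 3 · 2
0 · 0 · 2 · 0
gen 2: 3 · 3 · 3 · 1
0 · 2 · 3 · 0
3 · 0 · 3 · 2
0 · 0 · 2 · 0
gen 3: 1 · 2 · 1 · 2
2 · 0 · 2 · 1
3 · 2 · 0 · 3
0 · 0 · 3 · 0

22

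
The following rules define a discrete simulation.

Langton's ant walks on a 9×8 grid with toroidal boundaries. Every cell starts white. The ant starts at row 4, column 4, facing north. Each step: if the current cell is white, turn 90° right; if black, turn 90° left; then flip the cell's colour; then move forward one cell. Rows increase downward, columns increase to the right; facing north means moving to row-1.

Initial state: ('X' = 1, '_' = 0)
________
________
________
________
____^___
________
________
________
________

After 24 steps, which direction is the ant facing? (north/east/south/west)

south

step 0: ________
________
________
________
____^___
________
________
________
________
step 1: ________
________
________
________
____X>__
________
________
________
________
step 2: ________
________
________
________
____XX__
_____v__
________
________
________
step 3: ________
________
________
________
____XX__
____<X__
________
________
________
step 4: ________
________
________
________
____^X__
____XX__
________
________
________
step 5: ________
________
________
________
___<_X__
____XX__
________
________
________
step 6: ________
________
________
___^____
___X_X__
____XX__
________
________
________
step 7: ________
________
________
___X>___
___X_X__
____XX__
________
________
________
step 8: ________
________
________
___XX___
___XvX__
____XX__
________
________
________
step 9: ________
________
________
___XX___
___<XX__
____XX__
________
________
________
step 10: ________
________
________
___XX___
____XX__
___vXX__
________
________
________
step 11: ________
________
________
___XX___
____XX__
__<XXX__
________
________
________
step 12: ________
________
________
___XX___
__^_XX__
__XXXX__
________
________
________
step 13: ________
________
________
___XX___
__X>XX__
__XXXX__
________
________
________
step 14: ________
________
________
___XX___
__XXXX__
__XvXX__
________
________
________
step 15: ________
________
________
___XX___
__XXXX__
__X_>X__
________
________
________
step 16: ________
________
________
___XX___
__XX^X__
__X__X__
________
________
________
step 17: ________
________
________
___XX___
__X<_X__
__X__X__
________
________
________
step 18: ________
________
________
___XX___
__X__X__
__Xv_X__
________
________
________
step 19: ________
________
________
___XX___
__X__X__
__<X_X__
________
________
________
step 20: ________
________
________
___XX___
__X__X__
___X_X__
__v_____
________
________
step 21: ________
________
________
___XX___
__X__X__
___X_X__
_<X_____
________
________
step 22: ________
________
________
___XX___
__X__X__
_^_X_X__
_XX_____
________
________
step 23: ________
________
________
___XX___
__X__X__
_X>X_X__
_XX_____
________
________
step 24: ________
________
________
___XX___
__X__X__
_XXX_X__
_Xv_____
________
________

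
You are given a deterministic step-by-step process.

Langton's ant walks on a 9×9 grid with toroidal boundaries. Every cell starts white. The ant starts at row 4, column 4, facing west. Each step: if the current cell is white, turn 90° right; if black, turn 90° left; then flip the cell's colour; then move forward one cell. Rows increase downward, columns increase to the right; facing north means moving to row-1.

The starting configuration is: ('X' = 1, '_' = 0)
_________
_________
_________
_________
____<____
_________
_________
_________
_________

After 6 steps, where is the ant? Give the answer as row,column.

5,3

gen 0: _________
_________
_________
_________
____<____
_________
_________
_________
_________
gen 1: _________
_________
_________
____^____
____X____
_________
_________
_________
_________
gen 2: _________
_________
_________
____X>___
____X____
_________
_________
_________
_________
gen 3: _________
_________
_________
____XX___
____Xv___
_________
_________
_________
_________
gen 4: _________
_________
_________
____XX___
____<X___
_________
_________
_________
_________
gen 5: _________
_________
_________
____XX___
_____X___
____v____
_________
_________
_________
gen 6: _________
_________
_________
____XX___
_____X___
___<X____
_________
_________
_________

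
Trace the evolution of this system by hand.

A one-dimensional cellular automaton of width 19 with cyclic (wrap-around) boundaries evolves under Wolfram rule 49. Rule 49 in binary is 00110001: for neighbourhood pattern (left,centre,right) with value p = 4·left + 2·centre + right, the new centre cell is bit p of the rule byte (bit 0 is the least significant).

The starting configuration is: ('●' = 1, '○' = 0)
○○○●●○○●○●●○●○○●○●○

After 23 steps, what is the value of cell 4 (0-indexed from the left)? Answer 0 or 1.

0) ○○○●●○○●○●●○●○○●○●○
1) ●●○○○●○○●○○●○●○○●○●
2) ○○●●○○●○○●○○●○●○○●○
3) ●○○○●○○●○○●○○●○●○○●
4) ○●●○○●○○●○○●○○●○●○○
5) ○○○●○○●○○●○○●○○●○●●
6) ●●○○●○○●○○●○○●○○●○○
7) ○○●○○●○○●○○●○○●○○●○
8) ●○○●○○●○○●○○●○○●○○●
9) ○●○○●○○●○○●○○●○○●○○
10) ○○●○○●○○●○○●○○●○○●●
11) ●○○●○○●○○●○○●○○●○○○
12) ○●○○●○○●○○●○○●○○●●○
13) ○○●○○●○○●○○●○○●○○○●
14) ●○○●○○●○○●○○●○○●●○○
15) ○●○○●○○●○○●○○●○○○●○
16) ○○●○○●○○●○○●○○●●○○●
17) ●○○●○○●○○●○○●○○○●○○
18) ○●○○●○○●○○●○○●●○○●○
19) ○○●○○●○○●○○●○○○●○○●
20) ●○○●○○●○○●○○●●○○●○○
21) ○●○○●○○●○○●○○○●○○●○
22) ○○●○○●○○●○○●●○○●○○●
23) ●○○●○○●○○●○○○●○○●○○

0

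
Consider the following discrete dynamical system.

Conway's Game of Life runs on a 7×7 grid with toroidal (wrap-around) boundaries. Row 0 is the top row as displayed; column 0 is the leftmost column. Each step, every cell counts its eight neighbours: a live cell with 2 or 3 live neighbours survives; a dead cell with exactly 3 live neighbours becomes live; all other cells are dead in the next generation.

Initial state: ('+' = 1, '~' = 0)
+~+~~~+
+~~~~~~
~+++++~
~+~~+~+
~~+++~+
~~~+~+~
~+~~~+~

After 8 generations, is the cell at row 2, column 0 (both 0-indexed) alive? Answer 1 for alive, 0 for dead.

0

t=0: +~+~~~+
+~~~~~~
~+++++~
~+~~+~+
~~+++~+
~~~+~+~
~+~~~+~
t=1: +~~~~~+
+~~~++~
~++++++
~+~~~~+
+~+~~~+
~~~+~++
+++~++~
t=2: ~~~+~~~
~~+~~~~
~+++~~~
~~~~+~~
~++~~~~
~~~+~~~
~++++~~
t=3: ~+~~+~~
~+~~~~~
~+++~~~
~~~~~~~
~~++~~~
~~~~+~~
~~~~+~~
t=4: ~~~~~~~
++~+~~~
~++~~~~
~+~~~~~
~~~+~~~
~~~~+~~
~~~+++~
t=5: ~~++~~~
++~~~~~
~~~~~~~
~+~~~~~
~~~~~~~
~~~~~+~
~~~+++~
t=6: ~+++~~~
~++~~~~
++~~~~~
~~~~~~~
~~~~~~~
~~~~~+~
~~++~+~
t=7: ~~~~+~~
~~~+~~~
+++~~~~
~~~~~~~
~~~~~~~
~~~~+~~
~+~+~~~
t=8: ~~+++~~
~+++~~~
~++~~~~
~+~~~~~
~~~~~~~
~~~~~~~
~~~++~~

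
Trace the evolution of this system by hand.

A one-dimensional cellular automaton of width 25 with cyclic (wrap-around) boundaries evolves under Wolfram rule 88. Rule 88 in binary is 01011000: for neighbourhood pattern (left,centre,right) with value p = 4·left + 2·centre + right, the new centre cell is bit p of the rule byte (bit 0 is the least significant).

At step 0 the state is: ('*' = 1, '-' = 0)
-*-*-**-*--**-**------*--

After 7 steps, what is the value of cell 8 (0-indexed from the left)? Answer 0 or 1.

[0] -*-*-**-*--**-**------*--
[1] -----**--*-**-***------*-
[2] -----***---**-*-**------*
[3] *----*-**--**---***------
[4] -*-----***-***--*-**-----
[5] --*----*-*-*-**---***----
[6] ---*---------***--*-**---
[7] ----*--------*-**---***--

0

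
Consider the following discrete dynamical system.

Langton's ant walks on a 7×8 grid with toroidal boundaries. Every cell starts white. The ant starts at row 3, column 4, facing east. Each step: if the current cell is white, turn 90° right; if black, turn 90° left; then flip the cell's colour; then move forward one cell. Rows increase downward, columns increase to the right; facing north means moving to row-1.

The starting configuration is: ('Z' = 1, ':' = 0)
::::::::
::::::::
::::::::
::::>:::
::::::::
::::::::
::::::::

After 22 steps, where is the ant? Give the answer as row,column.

t=0: ::::::::
::::::::
::::::::
::::>:::
::::::::
::::::::
::::::::
t=1: ::::::::
::::::::
::::::::
::::Z:::
::::v:::
::::::::
::::::::
t=2: ::::::::
::::::::
::::::::
::::Z:::
:::<Z:::
::::::::
::::::::
t=3: ::::::::
::::::::
::::::::
:::^Z:::
:::ZZ:::
::::::::
::::::::
t=4: ::::::::
::::::::
::::::::
:::Z>:::
:::ZZ:::
::::::::
::::::::
t=5: ::::::::
::::::::
::::^:::
:::Z::::
:::ZZ:::
::::::::
::::::::
t=6: ::::::::
::::::::
::::Z>::
:::Z::::
:::ZZ:::
::::::::
::::::::
t=7: ::::::::
::::::::
::::ZZ::
:::Z:v::
:::ZZ:::
::::::::
::::::::
t=8: ::::::::
::::::::
::::ZZ::
:::Z<Z::
:::ZZ:::
::::::::
::::::::
t=9: ::::::::
::::::::
::::^Z::
:::ZZZ::
:::ZZ:::
::::::::
::::::::
t=10: ::::::::
::::::::
:::<:Z::
:::ZZZ::
:::ZZ:::
::::::::
::::::::
t=11: ::::::::
:::^::::
:::Z:Z::
:::ZZZ::
:::ZZ:::
::::::::
::::::::
t=12: ::::::::
:::Z>:::
:::Z:Z::
:::ZZZ::
:::ZZ:::
::::::::
::::::::
t=13: ::::::::
:::ZZ:::
:::ZvZ::
:::ZZZ::
:::ZZ:::
::::::::
::::::::
t=14: ::::::::
:::ZZ:::
:::<ZZ::
:::ZZZ::
:::ZZ:::
::::::::
::::::::
t=15: ::::::::
:::ZZ:::
::::ZZ::
:::vZZ::
:::ZZ:::
::::::::
::::::::
t=16: ::::::::
:::ZZ:::
::::ZZ::
::::>Z::
:::ZZ:::
::::::::
::::::::
t=17: ::::::::
:::ZZ:::
::::^Z::
:::::Z::
:::ZZ:::
::::::::
::::::::
t=18: ::::::::
:::ZZ:::
:::<:Z::
:::::Z::
:::ZZ:::
::::::::
::::::::
t=19: ::::::::
:::^Z:::
:::Z:Z::
:::::Z::
:::ZZ:::
::::::::
::::::::
t=20: ::::::::
::<:Z:::
:::Z:Z::
:::::Z::
:::ZZ:::
::::::::
::::::::
t=21: ::^:::::
::Z:Z:::
:::Z:Z::
:::::Z::
:::ZZ:::
::::::::
::::::::
t=22: ::Z>::::
::Z:Z:::
:::Z:Z::
:::::Z::
:::ZZ:::
::::::::
::::::::

0,3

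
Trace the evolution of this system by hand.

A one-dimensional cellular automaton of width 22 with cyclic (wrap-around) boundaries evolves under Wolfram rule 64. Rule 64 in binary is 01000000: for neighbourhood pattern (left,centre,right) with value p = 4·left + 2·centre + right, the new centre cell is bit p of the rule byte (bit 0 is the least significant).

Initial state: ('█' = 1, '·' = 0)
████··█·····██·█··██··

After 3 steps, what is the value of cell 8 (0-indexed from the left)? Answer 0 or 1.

0

k=0  ████··█·····██·█··██··
k=1  ···█·········█·····█··
k=2  ······················
k=3  ······················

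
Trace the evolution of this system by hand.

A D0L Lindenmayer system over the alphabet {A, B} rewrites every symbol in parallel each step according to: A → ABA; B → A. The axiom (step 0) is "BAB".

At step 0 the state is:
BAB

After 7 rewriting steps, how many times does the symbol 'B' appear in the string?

309

0) BAB
1) AABAA
2) ABAABAAABAABA
3) ABAAABAABAAABAABAABAAABAABAAABA
4) ABAAABAABAABAAABAABAAABAABAABAAABAABAAABAABAAABAABAABAAABAABAAABAABAABAAABA
5) ABAAABAABAABAAABAABAAABAABAAABAABAABAAABAABAAABAABAABAAABA…ABAAABAABAABAAABAABAAABAABAABAAABAABAAABAABAAABAABAABAAABA  (len 181)
6) ABAAABAABAABAAABAABAAABAABAAABAABAABAAABAABAAABAABAABAAABA…ABAAABAABAABAAABAABAAABAABAABAAABAABAAABAABAAABAABAABAAABA  (len 437)
7) ABAAABAABAABAAABAABAAABAABAAABAABAABAAABAABAAABAABAABAAABA…ABAAABAABAABAAABAABAAABAABAABAAABAABAAABAABAAABAABAABAAABA  (len 1055)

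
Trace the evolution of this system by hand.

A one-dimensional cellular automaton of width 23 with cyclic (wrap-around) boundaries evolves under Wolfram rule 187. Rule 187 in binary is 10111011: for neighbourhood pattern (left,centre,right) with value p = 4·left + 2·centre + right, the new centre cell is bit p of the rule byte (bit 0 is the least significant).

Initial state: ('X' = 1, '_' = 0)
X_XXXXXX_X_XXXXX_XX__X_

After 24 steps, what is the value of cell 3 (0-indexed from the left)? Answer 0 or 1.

t=0: X_XXXXXX_X_XXXXX_XX__X_
t=1: _XXXXXX_X_XXXXX_XX_XX_X
t=2: XXXXXX_X_XXXXX_XX_XX_X_
t=3: XXXXX_X_XXXXX_XX_XX_X_X
t=4: XXXX_X_XXXXX_XX_XX_X_XX
t=5: XXX_X_XXXXX_XX_XX_X_XXX
t=6: XX_X_XXXXX_XX_XX_X_XXXX
t=7: X_X_XXXXX_XX_XX_X_XXXXX
t=8: _X_XXXXX_XX_XX_X_XXXXXX
t=9: X_XXXXX_XX_XX_X_XXXXXX_
t=10: _XXXXX_XX_XX_X_XXXXXX_X
t=11: XXXXX_XX_XX_X_XXXXXX_X_
t=12: XXXX_XX_XX_X_XXXXXX_X_X
t=13: XXX_XX_XX_X_XXXXXX_X_XX
t=14: XX_XX_XX_X_XXXXXX_X_XXX
t=15: X_XX_XX_X_XXXXXX_X_XXXX
t=16: _XX_XX_X_XXXXXX_X_XXXXX
t=17: XX_XX_X_XXXXXX_X_XXXXX_
t=18: X_XX_X_XXXXXX_X_XXXXX_X
t=19: _XX_X_XXXXXX_X_XXXXX_XX
t=20: XX_X_XXXXXX_X_XXXXX_XX_
t=21: X_X_XXXXXX_X_XXXXX_XX_X
t=22: _X_XXXXXX_X_XXXXX_XX_XX
t=23: X_XXXXXX_X_XXXXX_XX_XX_
t=24: _XXXXXX_X_XXXXX_XX_XX_X

1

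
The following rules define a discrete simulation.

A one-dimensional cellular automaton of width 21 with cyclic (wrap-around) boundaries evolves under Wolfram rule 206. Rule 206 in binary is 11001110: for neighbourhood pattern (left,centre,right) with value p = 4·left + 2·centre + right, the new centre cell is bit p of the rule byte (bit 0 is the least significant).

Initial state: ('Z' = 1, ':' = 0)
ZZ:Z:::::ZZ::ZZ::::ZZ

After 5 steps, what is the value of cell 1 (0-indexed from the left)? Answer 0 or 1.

k=0  ZZ:Z:::::ZZ::ZZ::::ZZ
k=1  ZZ:Z::::ZZZ:ZZZ:::ZZZ
k=2  ZZ:Z:::ZZZZ:ZZZ::ZZZZ
k=3  ZZ:Z::ZZZZZ:ZZZ:ZZZZZ
k=4  ZZ:Z:ZZZZZZ:ZZZ:ZZZZZ
k=5  ZZ:Z:ZZZZZZ:ZZZ:ZZZZZ

1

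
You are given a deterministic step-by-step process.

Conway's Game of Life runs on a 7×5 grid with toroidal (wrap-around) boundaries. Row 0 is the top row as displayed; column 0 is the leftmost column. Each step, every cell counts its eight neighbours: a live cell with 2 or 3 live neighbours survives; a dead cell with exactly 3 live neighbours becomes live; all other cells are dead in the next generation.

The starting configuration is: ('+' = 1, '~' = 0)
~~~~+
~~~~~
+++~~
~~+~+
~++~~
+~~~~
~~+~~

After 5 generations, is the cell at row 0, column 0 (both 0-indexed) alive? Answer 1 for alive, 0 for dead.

k=0  ~~~~+
~~~~~
+++~~
~~+~+
~++~~
+~~~~
~~+~~
k=1  ~~~~~
++~~~
++++~
~~~~~
++++~
~~+~~
~~~~~
k=2  ~~~~~
+~~~+
+~+~+
~~~~~
~+++~
~~++~
~~~~~
k=3  ~~~~~
++~++
++~++
+~~~+
~+~+~
~+~+~
~~~~~
k=4  +~~~+
~+~+~
~~~~~
~~~~~
~+~+~
~~~~~
~~~~~
k=5  +~~~+
+~~~+
~~~~~
~~~~~
~~~~~
~~~~~
~~~~~

1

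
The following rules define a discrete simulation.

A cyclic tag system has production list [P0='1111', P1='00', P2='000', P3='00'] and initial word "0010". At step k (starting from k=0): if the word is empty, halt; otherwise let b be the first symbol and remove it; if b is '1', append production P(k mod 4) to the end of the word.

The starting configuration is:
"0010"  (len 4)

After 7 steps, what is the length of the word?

[0] "0010"  (len 4)
[1] "010"  (len 3)
[2] "10"  (len 2)
[3] "0000"  (len 4)
[4] "000"  (len 3)
[5] "00"  (len 2)
[6] "0"  (len 1)
[7] (halted — word empty)

0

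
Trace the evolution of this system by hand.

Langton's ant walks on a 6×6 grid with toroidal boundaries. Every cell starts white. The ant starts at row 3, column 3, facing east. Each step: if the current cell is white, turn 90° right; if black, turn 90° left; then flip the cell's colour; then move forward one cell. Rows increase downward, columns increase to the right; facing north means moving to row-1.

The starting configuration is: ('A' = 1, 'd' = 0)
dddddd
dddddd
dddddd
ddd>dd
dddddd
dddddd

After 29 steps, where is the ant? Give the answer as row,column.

2,1

t=0: dddddd
dddddd
dddddd
ddd>dd
dddddd
dddddd
t=1: dddddd
dddddd
dddddd
dddAdd
dddvdd
dddddd
t=2: dddddd
dddddd
dddddd
dddAdd
dd<Add
dddddd
t=3: dddddd
dddddd
dddddd
dd^Add
ddAAdd
dddddd
t=4: dddddd
dddddd
dddddd
ddA>dd
ddAAdd
dddddd
t=5: dddddd
dddddd
ddd^dd
ddAddd
ddAAdd
dddddd
t=6: dddddd
dddddd
dddA>d
ddAddd
ddAAdd
dddddd
t=7: dddddd
dddddd
dddAAd
ddAdvd
ddAAdd
dddddd
t=8: dddddd
dddddd
dddAAd
ddA<Ad
ddAAdd
dddddd
t=9: dddddd
dddddd
ddd^Ad
ddAAAd
ddAAdd
dddddd
t=10: dddddd
dddddd
dd<dAd
ddAAAd
ddAAdd
dddddd
t=11: dddddd
dd^ddd
ddAdAd
ddAAAd
ddAAdd
dddddd
t=12: dddddd
ddA>dd
ddAdAd
ddAAAd
ddAAdd
dddddd
t=13: dddddd
ddAAdd
ddAvAd
ddAAAd
ddAAdd
dddddd
t=14: dddddd
ddAAdd
dd<AAd
ddAAAd
ddAAdd
dddddd
t=15: dddddd
ddAAdd
dddAAd
ddvAAd
ddAAdd
dddddd
t=16: dddddd
ddAAdd
dddAAd
ddd>Ad
ddAAdd
dddddd
t=17: dddddd
ddAAdd
ddd^Ad
ddddAd
ddAAdd
dddddd
t=18: dddddd
ddAAdd
dd<dAd
ddddAd
ddAAdd
dddddd
t=19: dddddd
dd^Add
ddAdAd
ddddAd
ddAAdd
dddddd
t=20: dddddd
d<dAdd
ddAdAd
ddddAd
ddAAdd
dddddd
t=21: d^dddd
dAdAdd
ddAdAd
ddddAd
ddAAdd
dddddd
t=22: dA>ddd
dAdAdd
ddAdAd
ddddAd
ddAAdd
dddddd
t=23: dAAddd
dAvAdd
ddAdAd
ddddAd
ddAAdd
dddddd
t=24: dAAddd
d<AAdd
ddAdAd
ddddAd
ddAAdd
dddddd
t=25: dAAddd
ddAAdd
dvAdAd
ddddAd
ddAAdd
dddddd
t=26: dAAddd
ddAAdd
<AAdAd
ddddAd
ddAAdd
dddddd
t=27: dAAddd
^dAAdd
AAAdAd
ddddAd
ddAAdd
dddddd
t=28: dAAddd
A>AAdd
AAAdAd
ddddAd
ddAAdd
dddddd
t=29: dAAddd
AAAAdd
AvAdAd
ddddAd
ddAAdd
dddddd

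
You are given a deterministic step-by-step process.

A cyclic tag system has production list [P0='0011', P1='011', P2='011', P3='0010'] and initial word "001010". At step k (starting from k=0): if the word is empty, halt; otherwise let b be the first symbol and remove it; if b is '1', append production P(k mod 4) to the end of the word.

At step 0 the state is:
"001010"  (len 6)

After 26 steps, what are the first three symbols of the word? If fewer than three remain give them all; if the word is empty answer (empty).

011

step 0: "001010"  (len 6)
step 1: "01010"  (len 5)
step 2: "1010"  (len 4)
step 3: "010011"  (len 6)
step 4: "10011"  (len 5)
step 5: "00110011"  (len 8)
step 6: "0110011"  (len 7)
step 7: "110011"  (len 6)
step 8: "100110010"  (len 9)
step 9: "001100100011"  (len 12)
step 10: "01100100011"  (len 11)
step 11: "1100100011"  (len 10)
step 12: "1001000110010"  (len 13)
step 13: "0010001100100011"  (len 16)
step 14: "010001100100011"  (len 15)
step 15: "10001100100011"  (len 14)
step 16: "00011001000110010"  (len 17)
step 17: "0011001000110010"  (len 16)
step 18: "011001000110010"  (len 15)
step 19: "11001000110010"  (len 14)
step 20: "10010001100100010"  (len 17)
step 21: "00100011001000100011"  (len 20)
step 22: "0100011001000100011"  (len 19)
step 23: "100011001000100011"  (len 18)
step 24: "000110010001000110010"  (len 21)
step 25: "00110010001000110010"  (len 20)
step 26: "0110010001000110010"  (len 19)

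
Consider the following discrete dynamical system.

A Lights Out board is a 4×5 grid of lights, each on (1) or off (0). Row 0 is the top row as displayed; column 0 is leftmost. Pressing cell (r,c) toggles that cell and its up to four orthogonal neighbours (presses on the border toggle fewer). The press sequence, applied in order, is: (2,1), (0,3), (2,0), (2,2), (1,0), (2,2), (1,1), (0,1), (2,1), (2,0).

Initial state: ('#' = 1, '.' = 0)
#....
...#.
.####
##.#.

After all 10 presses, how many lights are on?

12

[0] #....
...#.
.####
##.#.
[1] #....
.#.#.
#..##
#..#.
[2] #.###
.#...
#..##
#..#.
[3] #.###
##...
.#.##
...#.
[4] #.###
###..
..#.#
..##.
[5] ..###
..#..
#.#.#
..##.
[6] ..###
.....
##.##
...#.
[7] .####
###..
#..##
...#.
[8] #..##
#.#..
#..##
...#.
[9] #..##
###..
.####
.#.#.
[10] #..##
.##..
#.###
##.#.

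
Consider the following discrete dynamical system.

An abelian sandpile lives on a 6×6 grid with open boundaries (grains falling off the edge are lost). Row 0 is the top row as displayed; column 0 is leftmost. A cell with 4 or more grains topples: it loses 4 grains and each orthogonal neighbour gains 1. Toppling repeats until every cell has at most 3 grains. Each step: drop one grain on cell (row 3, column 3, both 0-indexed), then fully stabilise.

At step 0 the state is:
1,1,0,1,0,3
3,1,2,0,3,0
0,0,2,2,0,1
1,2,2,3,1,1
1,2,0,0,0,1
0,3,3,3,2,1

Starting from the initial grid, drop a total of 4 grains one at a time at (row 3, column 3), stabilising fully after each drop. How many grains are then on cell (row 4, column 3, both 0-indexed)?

[0] 1,1,0,1,0,3
3,1,2,0,3,0
0,0,2,2,0,1
1,2,2,3,1,1
1,2,0,0,0,1
0,3,3,3,2,1
[1] 1,1,0,1,0,3
3,1,2,0,3,0
0,0,2,3,0,1
1,2,3,0,2,1
1,2,0,1,0,1
0,3,3,3,2,1
[2] 1,1,0,1,0,3
3,1,2,0,3,0
0,0,2,3,0,1
1,2,3,1,2,1
1,2,0,1,0,1
0,3,3,3,2,1
[3] 1,1,0,1,0,3
3,1,2,0,3,0
0,0,2,3,0,1
1,2,3,2,2,1
1,2,0,1,0,1
0,3,3,3,2,1
[4] 1,1,0,1,0,3
3,1,2,0,3,0
0,0,2,3,0,1
1,2,3,3,2,1
1,2,0,1,0,1
0,3,3,3,2,1

1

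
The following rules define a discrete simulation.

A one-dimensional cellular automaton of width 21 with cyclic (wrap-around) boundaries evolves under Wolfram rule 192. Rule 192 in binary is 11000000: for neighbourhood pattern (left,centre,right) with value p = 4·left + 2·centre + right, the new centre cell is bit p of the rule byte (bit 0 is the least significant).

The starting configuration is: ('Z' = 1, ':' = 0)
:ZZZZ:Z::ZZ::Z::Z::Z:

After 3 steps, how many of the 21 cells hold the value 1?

0) :ZZZZ:Z::ZZ::Z::Z::Z:
1) ::ZZZ:::::Z::::::::::
2) :::ZZ::::::::::::::::
3) ::::Z::::::::::::::::

1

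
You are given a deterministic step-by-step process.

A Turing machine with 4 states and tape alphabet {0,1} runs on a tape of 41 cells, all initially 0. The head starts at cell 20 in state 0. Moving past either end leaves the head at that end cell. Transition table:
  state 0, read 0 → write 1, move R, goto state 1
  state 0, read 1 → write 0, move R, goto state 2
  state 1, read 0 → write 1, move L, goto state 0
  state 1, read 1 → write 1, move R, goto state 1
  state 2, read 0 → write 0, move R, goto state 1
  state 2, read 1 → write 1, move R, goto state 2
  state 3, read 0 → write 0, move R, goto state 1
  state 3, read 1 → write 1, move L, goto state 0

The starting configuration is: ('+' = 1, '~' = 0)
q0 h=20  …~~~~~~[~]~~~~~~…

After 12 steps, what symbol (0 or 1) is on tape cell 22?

1

k=0  q0 h=20  …~~~~~~[~]~~~~~~…
k=1  q1 h=21  …~~~~~+[~]~~~~~~…
k=2  q0 h=20  …~~~~~~[+]+~~~~~…
k=3  q2 h=21  …~~~~~~[+]~~~~~~…
k=4  q2 h=22  …~~~~~+[~]~~~~~~…
k=5  q1 h=23  …~~~~+~[~]~~~~~~…
k=6  q0 h=22  …~~~~~+[~]+~~~~~…
k=7  q1 h=23  …~~~~++[+]~~~~~~…
k=8  q1 h=24  …~~~+++[~]~~~~~~…
k=9  q0 h=23  …~~~~++[+]+~~~~~…
k=10  q2 h=24  …~~~++~[+]~~~~~~…
k=11  q2 h=25  …~~++~+[~]~~~~~~…
k=12  q1 h=26  …~++~+~[~]~~~~~~…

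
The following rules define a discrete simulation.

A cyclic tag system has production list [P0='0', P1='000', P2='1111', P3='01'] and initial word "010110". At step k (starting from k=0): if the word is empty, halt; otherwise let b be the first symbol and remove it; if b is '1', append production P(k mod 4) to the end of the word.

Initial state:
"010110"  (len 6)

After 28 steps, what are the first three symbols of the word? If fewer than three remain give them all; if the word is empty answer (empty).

gen 0: "010110"  (len 6)
gen 1: "10110"  (len 5)
gen 2: "0110000"  (len 7)
gen 3: "110000"  (len 6)
gen 4: "1000001"  (len 7)
gen 5: "0000010"  (len 7)
gen 6: "000010"  (len 6)
gen 7: "00010"  (len 5)
gen 8: "0010"  (len 4)
gen 9: "010"  (len 3)
gen 10: "10"  (len 2)
gen 11: "01111"  (len 5)
gen 12: "1111"  (len 4)
gen 13: "1110"  (len 4)
gen 14: "110000"  (len 6)
gen 15: "100001111"  (len 9)
gen 16: "0000111101"  (len 10)
gen 17: "000111101"  (len 9)
gen 18: "00111101"  (len 8)
gen 19: "0111101"  (len 7)
gen 20: "111101"  (len 6)
gen 21: "111010"  (len 6)
gen 22: "11010000"  (len 8)
gen 23: "10100001111"  (len 11)
gen 24: "010000111101"  (len 12)
gen 25: "10000111101"  (len 11)
gen 26: "0000111101000"  (len 13)
gen 27: "000111101000"  (len 12)
gen 28: "00111101000"  (len 11)

001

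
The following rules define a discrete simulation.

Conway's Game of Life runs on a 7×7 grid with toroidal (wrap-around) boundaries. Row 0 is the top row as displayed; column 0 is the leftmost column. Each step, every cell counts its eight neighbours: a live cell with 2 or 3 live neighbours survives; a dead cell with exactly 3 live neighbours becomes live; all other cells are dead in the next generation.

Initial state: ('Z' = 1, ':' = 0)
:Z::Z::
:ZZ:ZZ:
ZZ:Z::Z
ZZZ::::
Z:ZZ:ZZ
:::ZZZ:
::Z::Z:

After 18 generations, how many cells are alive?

t=0: :Z::Z::
:ZZ:ZZ:
ZZ:Z::Z
ZZZ::::
Z:ZZ:ZZ
:::ZZZ:
::Z::Z:
t=1: :Z::Z::
::::ZZZ
:::ZZZZ
::::ZZ:
Z::::Z:
:Z:::::
::Z::Z:
t=2: :::ZZ:Z
Z:::::Z
:::Z:::
:::Z:::
::::ZZZ
:Z::::Z
:ZZ::::
t=3: :ZZZ:ZZ
Z::ZZZZ
:::::::
:::Z:Z:
Z:::ZZZ
:ZZ:::Z
:ZZZ:Z:
t=4: :::::::
ZZ:Z:::
:::Z:::
:::::Z:
ZZZZZ::
:::::::
:::::Z:
t=5: :::::::
::Z::::
::Z:Z::
:Z:::::
:ZZZZ::
:ZZZZ::
:::::::
t=6: :::::::
:::Z:::
:ZZZ:::
:Z::Z::
Z:::Z::
:Z::Z::
::ZZ:::
t=7: ::ZZ:::
:::Z:::
:Z:ZZ::
ZZ::Z::
ZZ:ZZZ:
:ZZ:Z::
::ZZ:::
t=8: ::::Z::
:::::::
ZZ:ZZ::
::::::Z
:::::ZZ
Z::::Z:
::::Z::
t=9: :::::::
:::ZZ::
Z::::::
::::Z:Z
Z::::Z:
::::ZZ:
::::ZZ:
t=10: :::Z:Z:
:::::::
:::ZZZ:
Z::::ZZ
:::::::
:::::::
::::ZZ:
t=11: :::::Z:
:::Z:Z:
::::ZZ:
:::::ZZ
::::::Z
:::::::
::::ZZ:
t=12: :::::ZZ
:::::ZZ
:::::::
::::Z:Z
:::::ZZ
:::::Z:
::::ZZ:
t=13: :::::::
:::::ZZ
::::::Z
::::::Z
::::Z:Z
:::::::
::::Z::
t=14: :::::Z:
:::::ZZ
Z:::::Z
Z:::::Z
:::::Z:
:::::Z:
:::::::
t=15: :::::ZZ
Z::::Z:
:::::::
Z::::Z:
:::::Z:
:::::::
:::::::
t=16: :::::ZZ
:::::Z:
:::::::
::::::Z
::::::Z
:::::::
:::::::
t=17: :::::ZZ
:::::ZZ
:::::::
:::::::
:::::::
:::::::
:::::::
t=18: :::::ZZ
:::::ZZ
:::::::
:::::::
:::::::
:::::::
:::::::

4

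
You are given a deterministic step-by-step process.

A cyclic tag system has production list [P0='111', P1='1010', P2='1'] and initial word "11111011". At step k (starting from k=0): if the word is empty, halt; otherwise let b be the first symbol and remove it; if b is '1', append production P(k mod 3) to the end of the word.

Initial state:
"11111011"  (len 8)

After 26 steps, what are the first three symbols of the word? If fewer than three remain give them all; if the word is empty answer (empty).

step 0: "11111011"  (len 8)
step 1: "1111011111"  (len 10)
step 2: "1110111111010"  (len 13)
step 3: "1101111110101"  (len 13)
step 4: "101111110101111"  (len 15)
step 5: "011111101011111010"  (len 18)
step 6: "11111101011111010"  (len 17)
step 7: "1111101011111010111"  (len 19)
step 8: "1111010111110101111010"  (len 22)
step 9: "1110101111101011110101"  (len 22)
step 10: "110101111101011110101111"  (len 24)
step 11: "101011111010111101011111010"  (len 27)
step 12: "010111110101111010111110101"  (len 27)
step 13: "10111110101111010111110101"  (len 26)
step 14: "01111101011110101111101011010"  (len 29)
step 15: "1111101011110101111101011010"  (len 28)
step 16: "111101011110101111101011010111"  (len 30)
step 17: "111010111101011111010110101111010"  (len 33)
step 18: "110101111010111110101101011110101"  (len 33)
step 19: "10101111010111110101101011110101111"  (len 35)
step 20: "01011110101111101011010111101011111010"  (len 38)
step 21: "1011110101111101011010111101011111010"  (len 37)
step 22: "011110101111101011010111101011111010111"  (len 39)
step 23: "11110101111101011010111101011111010111"  (len 38)
step 24: "11101011111010110101111010111110101111"  (len 38)
step 25: "1101011111010110101111010111110101111111"  (len 40)
step 26: "1010111110101101011110101111101011111111010"  (len 43)

101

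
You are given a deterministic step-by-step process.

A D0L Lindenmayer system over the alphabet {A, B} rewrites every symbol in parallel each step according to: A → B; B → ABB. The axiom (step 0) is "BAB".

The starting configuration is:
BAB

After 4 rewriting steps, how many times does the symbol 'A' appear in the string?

step 0: BAB
step 1: ABBBABB
step 2: BABBABBABBBABBABB
step 3: ABBBABBABBBABBABBBABBABBABBBABBABBBABBABB
step 4: BABBABBABBBABBABBBABBABBABBBABBABBBABBABBABBBABBABBBABBABBBABBABBABBBABBABBBABBABBABBBABBABBBABBABB

29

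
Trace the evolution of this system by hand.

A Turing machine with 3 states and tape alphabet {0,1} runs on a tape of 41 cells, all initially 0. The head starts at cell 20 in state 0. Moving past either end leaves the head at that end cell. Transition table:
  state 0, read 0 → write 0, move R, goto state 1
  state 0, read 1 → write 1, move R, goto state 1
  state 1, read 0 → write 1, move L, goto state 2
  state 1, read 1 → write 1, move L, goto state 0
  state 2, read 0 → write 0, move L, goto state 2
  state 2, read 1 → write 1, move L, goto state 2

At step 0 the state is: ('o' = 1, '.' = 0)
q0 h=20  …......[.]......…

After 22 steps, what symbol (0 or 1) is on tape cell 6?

0

[0] q0 h=20  …......[.]......…
[1] q1 h=21  …......[.]......…
[2] q2 h=20  …......[.]o.....…
[3] q2 h=19  …......[.].o....…
[4] q2 h=18  …......[.]..o...…
[5] q2 h=17  …......[.]...o..…
[6] q2 h=16  …......[.]....o.…
[7] q2 h=15  …......[.].....o…
[8] q2 h=14  …......[.]......…
[9] q2 h=13  …......[.]......…
[10] q2 h=12  …......[.]......…
[11] q2 h=11  …......[.]......…
[12] q2 h=10  …......[.]......…
[13] q2 h= 9  …......[.]......…
[14] q2 h= 8  …......[.]......…
[15] q2 h= 7  …......[.]......…
[16] q2 h= 6  |......[.]......…
[17] q2 h= 5  |.....[.]......…
[18] q2 h= 4  |....[.]......…
[19] q2 h= 3  |...[.]......…
[20] q2 h= 2  |..[.]......…
[21] q2 h= 1  |.[.]......…
[22] q2 h= 0  |[.]......…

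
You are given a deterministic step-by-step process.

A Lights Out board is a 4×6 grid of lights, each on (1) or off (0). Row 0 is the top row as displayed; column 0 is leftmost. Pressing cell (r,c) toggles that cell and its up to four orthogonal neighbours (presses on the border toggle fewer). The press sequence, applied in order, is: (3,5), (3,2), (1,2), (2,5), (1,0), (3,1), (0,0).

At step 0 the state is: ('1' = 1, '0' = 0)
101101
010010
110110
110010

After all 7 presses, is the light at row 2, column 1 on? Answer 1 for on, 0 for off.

0) 101101
010010
110110
110010
1) 101101
010010
110111
110001
2) 101101
010010
111111
101101
3) 100101
001110
110111
101101
4) 100101
001111
110100
101100
5) 000101
111111
010100
101100
6) 000101
111111
000100
010100
7) 110101
011111
000100
010100

0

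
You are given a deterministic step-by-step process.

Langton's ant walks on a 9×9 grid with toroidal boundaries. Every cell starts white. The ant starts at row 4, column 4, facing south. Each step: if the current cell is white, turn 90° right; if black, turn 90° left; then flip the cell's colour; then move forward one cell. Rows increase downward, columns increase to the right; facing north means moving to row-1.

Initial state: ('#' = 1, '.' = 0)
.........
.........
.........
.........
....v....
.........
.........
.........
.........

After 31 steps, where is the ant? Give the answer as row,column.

[0] .........
.........
.........
.........
....v....
.........
.........
.........
.........
[1] .........
.........
.........
.........
...<#....
.........
.........
.........
.........
[2] .........
.........
.........
...^.....
...##....
.........
.........
.........
.........
[3] .........
.........
.........
...#>....
...##....
.........
.........
.........
.........
[4] .........
.........
.........
...##....
...#v....
.........
.........
.........
.........
[5] .........
.........
.........
...##....
...#.>...
.........
.........
.........
.........
[6] .........
.........
.........
...##....
...#.#...
.....v...
.........
.........
.........
[7] .........
.........
.........
...##....
...#.#...
....<#...
.........
.........
.........
[8] .........
.........
.........
...##....
...#^#...
....##...
.........
.........
.........
[9] .........
.........
.........
...##....
...##>...
....##...
.........
.........
.........
[10] .........
.........
.........
...##^...
...##....
....##...
.........
.........
.........
[11] .........
.........
.........
...###>..
...##....
....##...
.........
.........
.........
[12] .........
.........
.........
...####..
...##.v..
....##...
.........
.........
.........
[13] .........
.........
.........
...####..
...##<#..
....##...
.........
.........
.........
[14] .........
.........
.........
...##^#..
...####..
....##...
.........
.........
.........
[15] .........
.........
.........
...#<.#..
...####..
....##...
.........
.........
.........
[16] .........
.........
.........
...#..#..
...#v##..
....##...
.........
.........
.........
[17] .........
.........
.........
...#..#..
...#.>#..
....##...
.........
.........
.........
[18] .........
.........
.........
...#.^#..
...#..#..
....##...
.........
.........
.........
[19] .........
.........
.........
...#.#>..
...#..#..
....##...
.........
.........
.........
[20] .........
.........
......^..
...#.#...
...#..#..
....##...
.........
.........
.........
[21] .........
.........
......#>.
...#.#...
...#..#..
....##...
.........
.........
.........
[22] .........
.........
......##.
...#.#.v.
...#..#..
....##...
.........
.........
.........
[23] .........
.........
......##.
...#.#<#.
...#..#..
....##...
.........
.........
.........
[24] .........
.........
......^#.
...#.###.
...#..#..
....##...
.........
.........
.........
[25] .........
.........
.....<.#.
...#.###.
...#..#..
....##...
.........
.........
.........
[26] .........
.....^...
.....#.#.
...#.###.
...#..#..
....##...
.........
.........
.........
[27] .........
.....#>..
.....#.#.
...#.###.
...#..#..
....##...
.........
.........
.........
[28] .........
.....##..
.....#v#.
...#.###.
...#..#..
....##...
.........
.........
.........
[29] .........
.....##..
.....<##.
...#.###.
...#..#..
....##...
.........
.........
.........
[30] .........
.....##..
......##.
...#.v##.
...#..#..
....##...
.........
.........
.........
[31] .........
.....##..
......##.
...#..>#.
...#..#..
....##...
.........
.........
.........

3,6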